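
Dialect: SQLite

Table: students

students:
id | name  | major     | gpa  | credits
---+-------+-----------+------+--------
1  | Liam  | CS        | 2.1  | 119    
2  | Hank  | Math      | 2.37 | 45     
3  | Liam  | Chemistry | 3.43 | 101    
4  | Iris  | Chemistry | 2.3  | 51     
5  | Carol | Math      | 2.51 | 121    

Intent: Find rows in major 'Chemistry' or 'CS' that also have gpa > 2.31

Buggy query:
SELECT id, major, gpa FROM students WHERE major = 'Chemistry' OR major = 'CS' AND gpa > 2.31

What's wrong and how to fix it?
Bug: Without parentheses, AND is evaluated before OR, so the gpa filter only applies to the 'CS' branch

Fix: Add parentheses around the OR so the AND applies to both alternatives

Corrected query:
SELECT id, major, gpa FROM students WHERE (major = 'Chemistry' OR major = 'CS') AND gpa > 2.31

Result:
id | major     | gpa 
---+-----------+-----
3  | Chemistry | 3.43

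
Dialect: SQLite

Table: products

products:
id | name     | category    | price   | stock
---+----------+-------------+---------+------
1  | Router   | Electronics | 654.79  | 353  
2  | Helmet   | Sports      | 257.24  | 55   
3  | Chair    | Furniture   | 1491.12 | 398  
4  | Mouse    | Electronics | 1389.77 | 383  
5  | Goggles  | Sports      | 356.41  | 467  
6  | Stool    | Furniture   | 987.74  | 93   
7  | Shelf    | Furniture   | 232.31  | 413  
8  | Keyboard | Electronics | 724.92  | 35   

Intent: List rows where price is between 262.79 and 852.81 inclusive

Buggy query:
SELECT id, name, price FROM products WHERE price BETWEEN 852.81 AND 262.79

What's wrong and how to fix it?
Bug: The bounds are reversed; BETWEEN a AND b requires a <= b to match anything

Fix: Write BETWEEN 262.79 AND 852.81

Corrected query:
SELECT id, name, price FROM products WHERE price BETWEEN 262.79 AND 852.81

Result:
id | name     | price 
---+----------+-------
1  | Router   | 654.79
5  | Goggles  | 356.41
8  | Keyboard | 724.92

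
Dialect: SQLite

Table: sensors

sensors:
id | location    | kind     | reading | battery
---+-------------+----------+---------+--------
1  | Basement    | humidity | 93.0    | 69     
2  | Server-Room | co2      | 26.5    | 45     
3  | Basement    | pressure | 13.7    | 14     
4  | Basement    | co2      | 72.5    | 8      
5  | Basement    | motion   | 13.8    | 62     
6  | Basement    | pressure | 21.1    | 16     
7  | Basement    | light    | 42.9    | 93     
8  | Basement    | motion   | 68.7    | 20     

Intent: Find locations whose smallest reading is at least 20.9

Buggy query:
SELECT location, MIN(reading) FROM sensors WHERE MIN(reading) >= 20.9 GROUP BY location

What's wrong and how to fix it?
Bug: MIN() in WHERE is a misuse of aggregate

Fix: Replace WHERE with HAVING after the GROUP BY

Corrected query:
SELECT location, MIN(reading) FROM sensors GROUP BY location HAVING MIN(reading) >= 20.9

Result:
location    | MIN(reading)
------------+-------------
Server-Room | 26.5        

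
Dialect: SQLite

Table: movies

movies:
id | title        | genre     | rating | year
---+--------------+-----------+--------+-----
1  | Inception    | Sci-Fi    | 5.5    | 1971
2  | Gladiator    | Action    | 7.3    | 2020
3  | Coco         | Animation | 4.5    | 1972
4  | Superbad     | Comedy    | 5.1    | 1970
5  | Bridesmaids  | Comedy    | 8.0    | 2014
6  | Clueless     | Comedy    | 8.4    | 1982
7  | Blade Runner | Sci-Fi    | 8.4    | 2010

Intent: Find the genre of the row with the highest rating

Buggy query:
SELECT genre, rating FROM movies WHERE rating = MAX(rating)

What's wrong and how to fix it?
Bug: MAX(rating) is an aggregate and cannot be used directly in WHERE

Fix: Use a subquery: WHERE rating = (SELECT MAX(rating) FROM movies)

Corrected query:
SELECT genre, rating FROM movies WHERE rating = (SELECT MAX(rating) FROM movies)

Result:
genre  | rating
-------+-------
Comedy | 8.4   
Sci-Fi | 8.4   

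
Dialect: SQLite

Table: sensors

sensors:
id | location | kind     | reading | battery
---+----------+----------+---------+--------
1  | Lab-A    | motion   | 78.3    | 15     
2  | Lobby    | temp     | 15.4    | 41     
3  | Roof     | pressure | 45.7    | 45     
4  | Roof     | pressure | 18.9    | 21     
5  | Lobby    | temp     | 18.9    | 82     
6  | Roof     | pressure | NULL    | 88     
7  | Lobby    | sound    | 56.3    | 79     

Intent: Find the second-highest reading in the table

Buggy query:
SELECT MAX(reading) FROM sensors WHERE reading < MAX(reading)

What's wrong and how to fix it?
Bug: The inner MAX is an aggregate inside WHERE, which is not allowed

Fix: Put the inner MAX in a scalar subquery

Corrected query:
SELECT MAX(reading) FROM sensors WHERE reading < (SELECT MAX(reading) FROM sensors)

Result:
MAX(reading)
------------
56.3        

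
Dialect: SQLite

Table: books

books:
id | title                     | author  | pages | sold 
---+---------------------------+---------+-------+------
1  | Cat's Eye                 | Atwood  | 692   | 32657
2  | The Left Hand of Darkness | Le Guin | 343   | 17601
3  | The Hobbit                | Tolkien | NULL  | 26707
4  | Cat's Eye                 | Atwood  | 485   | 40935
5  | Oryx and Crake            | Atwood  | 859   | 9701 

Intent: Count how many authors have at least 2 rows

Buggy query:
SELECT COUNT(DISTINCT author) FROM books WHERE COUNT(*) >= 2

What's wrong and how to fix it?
Bug: COUNT(*) cannot appear in WHERE; the per-group count doesn't exist yet

Fix: Group first with HAVING COUNT(*) >= 2, then COUNT the resulting groups

Corrected query:
SELECT COUNT(*) FROM (SELECT author FROM books GROUP BY author HAVING COUNT(*) >= 2)

Result:
COUNT(*)
--------
1       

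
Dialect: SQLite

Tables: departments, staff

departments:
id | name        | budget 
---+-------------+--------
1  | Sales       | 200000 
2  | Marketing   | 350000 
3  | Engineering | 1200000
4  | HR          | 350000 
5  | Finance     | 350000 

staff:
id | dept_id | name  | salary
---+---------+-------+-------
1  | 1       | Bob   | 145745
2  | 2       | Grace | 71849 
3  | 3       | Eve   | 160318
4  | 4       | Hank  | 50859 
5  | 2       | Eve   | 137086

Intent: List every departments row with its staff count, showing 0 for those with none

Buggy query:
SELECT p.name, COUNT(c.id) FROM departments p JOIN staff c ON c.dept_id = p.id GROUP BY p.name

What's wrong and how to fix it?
Bug: An inner join excludes parents with zero children

Fix: Switch to LEFT JOIN to retain unmatched parent rows

Corrected query:
SELECT p.name, COUNT(c.id) FROM departments p LEFT JOIN staff c ON c.dept_id = p.id GROUP BY p.name

Result:
name        | COUNT(c.id)
------------+------------
Engineering | 1          
Finance     | 0          
HR          | 1          
Marketing   | 2          
Sales       | 1          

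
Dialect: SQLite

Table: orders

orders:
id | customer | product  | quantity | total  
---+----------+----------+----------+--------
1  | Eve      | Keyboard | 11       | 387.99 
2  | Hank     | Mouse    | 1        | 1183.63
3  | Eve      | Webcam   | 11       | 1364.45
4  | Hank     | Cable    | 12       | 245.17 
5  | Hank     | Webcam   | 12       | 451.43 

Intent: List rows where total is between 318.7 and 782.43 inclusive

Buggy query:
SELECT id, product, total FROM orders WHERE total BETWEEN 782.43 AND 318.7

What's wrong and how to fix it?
Bug: BETWEEN expects the lower bound first; with 782.43 AND 318.7 the range is empty

Fix: Write BETWEEN 318.7 AND 782.43

Corrected query:
SELECT id, product, total FROM orders WHERE total BETWEEN 318.7 AND 782.43

Result:
id | product  | total 
---+----------+-------
1  | Keyboard | 387.99
5  | Webcam   | 451.43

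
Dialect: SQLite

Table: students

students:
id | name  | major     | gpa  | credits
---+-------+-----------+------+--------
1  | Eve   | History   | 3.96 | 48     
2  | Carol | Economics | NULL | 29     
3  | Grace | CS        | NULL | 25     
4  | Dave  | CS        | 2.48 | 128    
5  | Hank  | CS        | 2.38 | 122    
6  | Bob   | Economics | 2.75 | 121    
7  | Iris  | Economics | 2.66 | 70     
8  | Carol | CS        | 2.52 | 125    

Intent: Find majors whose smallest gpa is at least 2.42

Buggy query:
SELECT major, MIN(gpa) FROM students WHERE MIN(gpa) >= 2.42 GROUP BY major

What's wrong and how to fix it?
Bug: Aggregates like MIN are computed per group after WHERE runs

Fix: Replace WHERE with HAVING after the GROUP BY

Corrected query:
SELECT major, MIN(gpa) FROM students GROUP BY major HAVING MIN(gpa) >= 2.42

Result:
major     | MIN(gpa)
----------+---------
Economics | 2.66    
History   | 3.96    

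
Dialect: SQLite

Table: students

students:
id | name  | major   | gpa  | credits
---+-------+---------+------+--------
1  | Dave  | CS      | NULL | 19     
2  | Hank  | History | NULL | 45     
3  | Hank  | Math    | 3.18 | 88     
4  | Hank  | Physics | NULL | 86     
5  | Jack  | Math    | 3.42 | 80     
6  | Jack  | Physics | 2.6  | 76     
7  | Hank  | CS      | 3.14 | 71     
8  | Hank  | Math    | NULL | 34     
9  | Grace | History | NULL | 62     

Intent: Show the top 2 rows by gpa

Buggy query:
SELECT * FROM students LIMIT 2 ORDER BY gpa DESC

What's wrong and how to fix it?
Bug: LIMIT must come after ORDER BY

Fix: Sort with ORDER BY, then apply LIMIT

Corrected query:
SELECT * FROM students ORDER BY gpa DESC LIMIT 2

Result:
id | name | major | gpa  | credits
---+------+-------+------+--------
5  | Jack | Math  | 3.42 | 80     
3  | Hank | Math  | 3.18 | 88     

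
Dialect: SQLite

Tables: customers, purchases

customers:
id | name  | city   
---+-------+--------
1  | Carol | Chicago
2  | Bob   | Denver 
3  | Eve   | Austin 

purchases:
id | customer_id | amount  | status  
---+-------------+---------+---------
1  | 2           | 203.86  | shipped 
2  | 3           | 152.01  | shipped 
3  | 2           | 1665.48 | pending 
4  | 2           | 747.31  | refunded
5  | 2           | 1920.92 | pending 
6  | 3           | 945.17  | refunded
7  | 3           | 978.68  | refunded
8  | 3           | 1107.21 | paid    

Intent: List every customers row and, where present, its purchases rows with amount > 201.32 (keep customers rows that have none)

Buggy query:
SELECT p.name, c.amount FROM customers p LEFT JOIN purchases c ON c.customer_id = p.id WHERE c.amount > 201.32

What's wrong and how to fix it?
Bug: Filtering c.amount in WHERE discards the NULL rows produced by LEFT JOIN, turning it into an inner join

Fix: Move the right-table condition into the ON clause so unmatched parents are kept

Corrected query:
SELECT p.name, c.amount FROM customers p LEFT JOIN purchases c ON c.customer_id = p.id AND c.amount > 201.32

Result:
name  | amount 
------+--------
Carol | NULL   
Bob   | 203.86 
Bob   | 747.31 
Bob   | 1665.48
Bob   | 1920.92
Eve   | 945.17 
Eve   | 978.68 
Eve   | 1107.21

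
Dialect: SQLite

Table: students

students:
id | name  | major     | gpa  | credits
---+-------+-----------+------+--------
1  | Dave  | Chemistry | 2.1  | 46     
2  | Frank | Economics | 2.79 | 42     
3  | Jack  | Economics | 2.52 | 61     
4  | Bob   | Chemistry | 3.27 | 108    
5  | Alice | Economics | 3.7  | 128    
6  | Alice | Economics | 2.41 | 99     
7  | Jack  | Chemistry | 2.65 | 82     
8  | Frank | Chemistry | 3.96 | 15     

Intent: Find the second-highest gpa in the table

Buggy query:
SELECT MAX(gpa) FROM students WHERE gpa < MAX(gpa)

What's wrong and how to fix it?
Bug: The inner MAX is an aggregate inside WHERE, which is not allowed

Fix: Put the inner MAX in a scalar subquery

Corrected query:
SELECT MAX(gpa) FROM students WHERE gpa < (SELECT MAX(gpa) FROM students)

Result:
MAX(gpa)
--------
3.7     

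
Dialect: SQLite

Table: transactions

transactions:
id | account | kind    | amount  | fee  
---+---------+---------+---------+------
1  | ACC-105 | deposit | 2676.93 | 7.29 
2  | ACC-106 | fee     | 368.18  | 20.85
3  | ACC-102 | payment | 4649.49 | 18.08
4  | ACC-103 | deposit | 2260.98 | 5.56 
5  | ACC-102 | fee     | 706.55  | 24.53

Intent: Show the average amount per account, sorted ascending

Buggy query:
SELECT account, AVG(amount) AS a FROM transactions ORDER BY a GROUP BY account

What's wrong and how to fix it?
Bug: GROUP BY must precede ORDER BY

Fix: Reorder: SELECT … FROM … GROUP BY … ORDER BY …

Corrected query:
SELECT account, AVG(amount) AS a FROM transactions GROUP BY account ORDER BY a

Result:
account | a      
--------+--------
ACC-106 | 368.18 
ACC-103 | 2260.98
ACC-105 | 2676.93
ACC-102 | 2678.02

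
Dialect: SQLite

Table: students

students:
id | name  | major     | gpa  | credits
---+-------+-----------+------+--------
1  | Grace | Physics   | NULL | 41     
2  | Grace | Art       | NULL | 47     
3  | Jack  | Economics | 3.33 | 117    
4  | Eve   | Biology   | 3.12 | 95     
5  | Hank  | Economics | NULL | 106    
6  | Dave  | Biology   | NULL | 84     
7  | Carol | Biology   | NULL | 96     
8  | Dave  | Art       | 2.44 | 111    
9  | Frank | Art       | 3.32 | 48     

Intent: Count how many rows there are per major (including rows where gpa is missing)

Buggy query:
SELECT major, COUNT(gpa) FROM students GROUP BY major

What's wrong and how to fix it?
Bug: COUNT(column) counts non-NULL values only; rows with NULL gpa aren't counted

Fix: Replace COUNT(gpa) with COUNT(*)

Corrected query:
SELECT major, COUNT(*) FROM students GROUP BY major

Result:
major     | COUNT(*)
----------+---------
Art       | 3       
Biology   | 3       
Economics | 2       
Physics   | 1       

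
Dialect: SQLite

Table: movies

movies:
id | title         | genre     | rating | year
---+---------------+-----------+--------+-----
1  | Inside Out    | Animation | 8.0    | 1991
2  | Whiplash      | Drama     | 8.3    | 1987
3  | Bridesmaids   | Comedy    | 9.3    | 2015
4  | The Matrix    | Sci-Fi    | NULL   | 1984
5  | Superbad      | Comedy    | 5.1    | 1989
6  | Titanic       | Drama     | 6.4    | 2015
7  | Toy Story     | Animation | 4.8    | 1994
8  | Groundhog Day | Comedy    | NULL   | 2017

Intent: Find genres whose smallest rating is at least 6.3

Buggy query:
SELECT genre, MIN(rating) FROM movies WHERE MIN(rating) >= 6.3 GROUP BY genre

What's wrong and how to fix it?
Bug: MIN() in WHERE is a misuse of aggregate

Fix: Use HAVING for the per-group MIN condition

Corrected query:
SELECT genre, MIN(rating) FROM movies GROUP BY genre HAVING MIN(rating) >= 6.3

Result:
genre | MIN(rating)
------+------------
Drama | 6.4        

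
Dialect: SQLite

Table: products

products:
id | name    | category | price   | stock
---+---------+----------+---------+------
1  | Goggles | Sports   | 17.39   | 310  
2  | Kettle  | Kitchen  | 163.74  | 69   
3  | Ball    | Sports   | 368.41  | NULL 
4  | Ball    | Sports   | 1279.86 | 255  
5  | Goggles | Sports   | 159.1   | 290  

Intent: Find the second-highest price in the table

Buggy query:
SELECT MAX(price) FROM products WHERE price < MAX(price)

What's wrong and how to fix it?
Bug: MAX(price) on the right of the comparison is an aggregate-in-WHERE error

Fix: Compute the overall MAX in a subquery, then take MAX of rows below it

Corrected query:
SELECT MAX(price) FROM products WHERE price < (SELECT MAX(price) FROM products)

Result:
MAX(price)
----------
368.41    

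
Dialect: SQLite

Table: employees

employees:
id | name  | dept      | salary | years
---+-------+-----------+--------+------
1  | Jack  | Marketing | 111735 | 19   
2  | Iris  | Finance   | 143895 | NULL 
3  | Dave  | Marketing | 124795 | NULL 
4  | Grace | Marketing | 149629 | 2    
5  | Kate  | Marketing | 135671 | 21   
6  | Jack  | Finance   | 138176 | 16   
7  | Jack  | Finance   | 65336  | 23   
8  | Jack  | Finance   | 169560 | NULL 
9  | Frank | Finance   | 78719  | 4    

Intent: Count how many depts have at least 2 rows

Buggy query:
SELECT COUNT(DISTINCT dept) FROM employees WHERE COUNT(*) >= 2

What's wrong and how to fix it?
Bug: WHERE filters individual rows, not groups, so a group-level COUNT is invalid there

Fix: Group first with HAVING COUNT(*) >= 2, then COUNT the resulting groups

Corrected query:
SELECT COUNT(*) FROM (SELECT dept FROM employees GROUP BY dept HAVING COUNT(*) >= 2)

Result:
COUNT(*)
--------
2       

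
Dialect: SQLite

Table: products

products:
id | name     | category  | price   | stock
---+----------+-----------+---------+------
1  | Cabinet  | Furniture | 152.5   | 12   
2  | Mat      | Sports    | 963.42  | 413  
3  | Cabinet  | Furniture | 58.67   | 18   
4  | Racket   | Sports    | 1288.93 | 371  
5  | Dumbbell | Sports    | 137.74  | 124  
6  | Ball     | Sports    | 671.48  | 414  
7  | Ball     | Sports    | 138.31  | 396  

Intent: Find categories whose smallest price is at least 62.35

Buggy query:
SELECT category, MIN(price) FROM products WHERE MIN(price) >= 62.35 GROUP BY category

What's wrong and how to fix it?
Bug: MIN() in WHERE is a misuse of aggregate

Fix: Use HAVING for the per-group MIN condition

Corrected query:
SELECT category, MIN(price) FROM products GROUP BY category HAVING MIN(price) >= 62.35

Result:
category | MIN(price)
---------+-----------
Sports   | 137.74    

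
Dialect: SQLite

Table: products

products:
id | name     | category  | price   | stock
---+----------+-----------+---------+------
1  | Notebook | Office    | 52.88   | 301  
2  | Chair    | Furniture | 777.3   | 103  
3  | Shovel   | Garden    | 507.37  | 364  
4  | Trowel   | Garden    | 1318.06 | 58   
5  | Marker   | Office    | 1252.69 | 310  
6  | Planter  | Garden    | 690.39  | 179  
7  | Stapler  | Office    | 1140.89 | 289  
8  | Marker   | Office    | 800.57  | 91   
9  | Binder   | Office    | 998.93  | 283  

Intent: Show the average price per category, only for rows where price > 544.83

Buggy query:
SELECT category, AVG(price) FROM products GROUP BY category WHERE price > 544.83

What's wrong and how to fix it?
Bug: Row-level WHERE must come before GROUP BY in the clause order

Fix: Place WHERE between FROM and GROUP BY

Corrected query:
SELECT category, AVG(price) FROM products WHERE price > 544.83 GROUP BY category

Result:
category  | AVG(price)
----------+-----------
Furniture | 777.3     
Garden    | 1004.225  
Office    | 1048.27   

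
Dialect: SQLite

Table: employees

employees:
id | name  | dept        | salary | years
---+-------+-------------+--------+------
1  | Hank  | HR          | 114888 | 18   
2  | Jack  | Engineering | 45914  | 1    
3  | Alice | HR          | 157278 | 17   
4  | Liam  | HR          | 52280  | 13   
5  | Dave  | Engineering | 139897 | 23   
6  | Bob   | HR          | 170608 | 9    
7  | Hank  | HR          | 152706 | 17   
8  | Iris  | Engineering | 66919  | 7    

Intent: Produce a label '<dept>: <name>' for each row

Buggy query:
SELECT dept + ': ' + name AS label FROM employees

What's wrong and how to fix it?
Bug: SQLite uses || for string concatenation; + coerces text to numbers (yielding 0)

Fix: Use the || operator for string concatenation

Corrected query:
SELECT dept || ': ' || name AS label FROM employees

Result:
label            
-----------------
HR: Hank         
Engineering: Jack
HR: Alice        
HR: Liam         
Engineering: Dave
HR: Bob          
HR: Hank         
Engineering: Iris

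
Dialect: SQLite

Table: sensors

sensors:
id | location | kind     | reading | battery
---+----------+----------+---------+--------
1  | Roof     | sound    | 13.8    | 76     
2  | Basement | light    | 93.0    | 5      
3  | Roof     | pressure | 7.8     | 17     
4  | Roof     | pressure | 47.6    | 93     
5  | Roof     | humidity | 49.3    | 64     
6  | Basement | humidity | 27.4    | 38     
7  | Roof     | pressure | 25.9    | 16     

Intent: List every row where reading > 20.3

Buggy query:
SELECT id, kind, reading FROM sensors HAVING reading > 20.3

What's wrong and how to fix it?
Bug: HAVING filters the output of aggregation, but this query has no GROUP BY and no aggregate functions, so SQLite rejects it (HAVING clause on a non-aggregate query); the condition here is per row

Fix: Use WHERE for row-level filtering

Corrected query:
SELECT id, kind, reading FROM sensors WHERE reading > 20.3

Result:
id | kind     | reading
---+----------+--------
2  | light    | 93     
4  | pressure | 47.6   
5  | humidity | 49.3   
6  | humidity | 27.4   
7  | pressure | 25.9   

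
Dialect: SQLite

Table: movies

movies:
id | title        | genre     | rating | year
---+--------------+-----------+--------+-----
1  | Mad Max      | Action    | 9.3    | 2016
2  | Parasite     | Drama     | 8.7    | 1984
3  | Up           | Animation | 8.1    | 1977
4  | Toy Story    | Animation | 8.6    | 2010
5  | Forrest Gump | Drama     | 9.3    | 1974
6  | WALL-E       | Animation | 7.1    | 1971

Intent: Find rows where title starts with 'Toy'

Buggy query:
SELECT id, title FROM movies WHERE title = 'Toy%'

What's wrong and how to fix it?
Bug: '=' compares the literal string including the % character; pattern matching needs LIKE

Fix: Use LIKE for wildcard pattern matching

Corrected query:
SELECT id, title FROM movies WHERE title LIKE 'Toy%'

Result:
id | title    
---+----------
4  | Toy Story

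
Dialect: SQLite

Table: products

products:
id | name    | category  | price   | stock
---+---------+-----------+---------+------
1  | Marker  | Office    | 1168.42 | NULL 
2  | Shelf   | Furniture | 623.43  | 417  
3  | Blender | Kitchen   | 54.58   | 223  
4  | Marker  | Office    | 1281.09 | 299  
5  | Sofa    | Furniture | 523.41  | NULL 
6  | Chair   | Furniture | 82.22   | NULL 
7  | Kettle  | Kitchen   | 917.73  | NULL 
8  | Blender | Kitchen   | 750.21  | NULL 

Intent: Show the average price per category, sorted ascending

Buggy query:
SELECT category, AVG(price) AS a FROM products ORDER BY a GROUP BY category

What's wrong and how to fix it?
Bug: GROUP BY must precede ORDER BY

Fix: Reorder: SELECT … FROM … GROUP BY … ORDER BY …

Corrected query:
SELECT category, AVG(price) AS a FROM products GROUP BY category ORDER BY a

Result:
category  | a         
----------+-----------
Furniture | 409.686667
Kitchen   | 574.173333
Office    | 1224.755  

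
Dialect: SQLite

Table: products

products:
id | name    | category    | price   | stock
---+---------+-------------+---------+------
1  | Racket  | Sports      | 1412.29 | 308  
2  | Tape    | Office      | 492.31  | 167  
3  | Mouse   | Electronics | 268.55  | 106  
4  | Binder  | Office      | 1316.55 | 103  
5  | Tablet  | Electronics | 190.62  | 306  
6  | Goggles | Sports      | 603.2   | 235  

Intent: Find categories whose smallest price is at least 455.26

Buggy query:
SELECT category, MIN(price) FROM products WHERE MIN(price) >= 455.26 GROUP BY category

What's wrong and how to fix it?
Bug: Aggregates like MIN are computed per group after WHERE runs

Fix: Use HAVING for the per-group MIN condition

Corrected query:
SELECT category, MIN(price) FROM products GROUP BY category HAVING MIN(price) >= 455.26

Result:
category | MIN(price)
---------+-----------
Office   | 492.31    
Sports   | 603.2     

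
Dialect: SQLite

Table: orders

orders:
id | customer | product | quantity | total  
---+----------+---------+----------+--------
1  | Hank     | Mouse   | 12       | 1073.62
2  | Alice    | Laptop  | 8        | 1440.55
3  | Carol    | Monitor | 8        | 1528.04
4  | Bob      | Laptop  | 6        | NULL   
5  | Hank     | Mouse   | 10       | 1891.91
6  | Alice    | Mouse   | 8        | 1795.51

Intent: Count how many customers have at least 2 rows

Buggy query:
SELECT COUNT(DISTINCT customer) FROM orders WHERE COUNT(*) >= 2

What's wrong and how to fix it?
Bug: COUNT(*) cannot appear in WHERE; the per-group count doesn't exist yet

Fix: Use a subquery that GROUPs and filters with HAVING, then count its rows

Corrected query:
SELECT COUNT(*) FROM (SELECT customer FROM orders GROUP BY customer HAVING COUNT(*) >= 2)

Result:
COUNT(*)
--------
2       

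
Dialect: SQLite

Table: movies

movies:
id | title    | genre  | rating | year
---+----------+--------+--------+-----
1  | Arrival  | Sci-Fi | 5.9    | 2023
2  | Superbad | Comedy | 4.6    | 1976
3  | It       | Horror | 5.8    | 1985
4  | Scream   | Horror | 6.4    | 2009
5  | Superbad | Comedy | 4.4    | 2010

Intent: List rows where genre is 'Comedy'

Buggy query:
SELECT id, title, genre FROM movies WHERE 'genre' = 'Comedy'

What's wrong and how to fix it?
Bug: 'genre' in single quotes is a string literal, not the column; the comparison is literal-vs-literal and never true

Fix: Remove the quotes around the column name (or use double quotes for an identifier)

Corrected query:
SELECT id, title, genre FROM movies WHERE genre = 'Comedy'

Result:
id | title    | genre 
---+----------+-------
2  | Superbad | Comedy
5  | Superbad | Comedy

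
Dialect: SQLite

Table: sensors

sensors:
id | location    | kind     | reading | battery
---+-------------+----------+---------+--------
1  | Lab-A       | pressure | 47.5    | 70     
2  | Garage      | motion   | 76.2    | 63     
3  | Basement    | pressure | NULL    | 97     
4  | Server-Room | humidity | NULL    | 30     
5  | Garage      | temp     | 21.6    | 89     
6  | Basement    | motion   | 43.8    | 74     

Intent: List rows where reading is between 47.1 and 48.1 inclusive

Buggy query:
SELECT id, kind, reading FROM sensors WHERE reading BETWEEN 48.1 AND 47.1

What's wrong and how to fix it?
Bug: BETWEEN expects the lower bound first; with 48.1 AND 47.1 the range is empty

Fix: Swap the bounds so the smaller value comes first

Corrected query:
SELECT id, kind, reading FROM sensors WHERE reading BETWEEN 47.1 AND 48.1

Result:
id | kind     | reading
---+----------+--------
1  | pressure | 47.5   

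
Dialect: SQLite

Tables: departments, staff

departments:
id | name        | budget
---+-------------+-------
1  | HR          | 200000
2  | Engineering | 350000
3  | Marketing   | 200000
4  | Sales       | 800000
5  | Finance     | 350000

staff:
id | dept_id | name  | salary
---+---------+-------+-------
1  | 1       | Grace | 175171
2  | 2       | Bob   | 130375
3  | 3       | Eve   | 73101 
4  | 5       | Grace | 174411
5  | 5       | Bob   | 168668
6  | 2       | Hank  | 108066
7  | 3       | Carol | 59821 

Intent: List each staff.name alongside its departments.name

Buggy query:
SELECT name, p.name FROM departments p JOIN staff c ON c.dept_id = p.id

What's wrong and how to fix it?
Bug: Both tables have a 'name' column; the unqualified reference is ambiguous

Fix: Prefix ambiguous columns with the table alias

Corrected query:
SELECT c.name, p.name FROM departments p JOIN staff c ON c.dept_id = p.id

Result:
name  | name       
------+------------
Grace | HR         
Bob   | Engineering
Eve   | Marketing  
Grace | Finance    
Bob   | Finance    
Hank  | Engineering
Carol | Marketing  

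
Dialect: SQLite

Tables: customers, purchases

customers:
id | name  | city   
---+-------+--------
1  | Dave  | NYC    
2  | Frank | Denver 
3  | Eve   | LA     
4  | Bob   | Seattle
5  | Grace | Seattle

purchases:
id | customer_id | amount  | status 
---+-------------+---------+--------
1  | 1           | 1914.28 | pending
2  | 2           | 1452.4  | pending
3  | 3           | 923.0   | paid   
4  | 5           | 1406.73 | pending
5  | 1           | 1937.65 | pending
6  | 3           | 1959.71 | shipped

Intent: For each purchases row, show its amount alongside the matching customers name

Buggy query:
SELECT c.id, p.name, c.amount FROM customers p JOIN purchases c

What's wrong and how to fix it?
Bug: Missing join condition: each purchases row is matched to all customers rows instead of just its own

Fix: Add ON c.customer_id = p.id to the JOIN

Corrected query:
SELECT c.id, p.name, c.amount FROM customers p JOIN purchases c ON c.customer_id = p.id

Result:
id | name  | amount 
---+-------+--------
1  | Dave  | 1914.28
2  | Frank | 1452.4 
3  | Eve   | 923    
4  | Grace | 1406.73
5  | Dave  | 1937.65
6  | Eve   | 1959.71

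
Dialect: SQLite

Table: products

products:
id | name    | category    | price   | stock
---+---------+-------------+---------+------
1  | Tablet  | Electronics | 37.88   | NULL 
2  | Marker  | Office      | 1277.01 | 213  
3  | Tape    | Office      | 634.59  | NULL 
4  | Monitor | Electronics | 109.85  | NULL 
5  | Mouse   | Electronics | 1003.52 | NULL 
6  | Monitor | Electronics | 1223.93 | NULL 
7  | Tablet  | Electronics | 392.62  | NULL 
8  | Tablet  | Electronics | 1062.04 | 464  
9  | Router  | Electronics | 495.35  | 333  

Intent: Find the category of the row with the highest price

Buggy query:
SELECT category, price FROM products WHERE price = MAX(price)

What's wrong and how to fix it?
Bug: WHERE is evaluated per row; an aggregate over the whole table isn't defined there

Fix: Wrap MAX in a scalar subquery so WHERE compares against a single value

Corrected query:
SELECT category, price FROM products WHERE price = (SELECT MAX(price) FROM products)

Result:
category | price  
---------+--------
Office   | 1277.01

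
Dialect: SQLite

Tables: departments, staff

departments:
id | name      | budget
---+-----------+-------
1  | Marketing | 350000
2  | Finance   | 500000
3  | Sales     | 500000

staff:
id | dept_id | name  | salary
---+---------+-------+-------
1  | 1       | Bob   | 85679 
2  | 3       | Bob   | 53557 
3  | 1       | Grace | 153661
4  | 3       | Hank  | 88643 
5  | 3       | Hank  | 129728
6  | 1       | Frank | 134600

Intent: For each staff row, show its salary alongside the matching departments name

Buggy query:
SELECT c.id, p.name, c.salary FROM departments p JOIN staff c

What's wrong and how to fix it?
Bug: Missing join condition: each staff row is matched to all departments rows instead of just its own

Fix: Specify the join condition linking the foreign key to the parent id

Corrected query:
SELECT c.id, p.name, c.salary FROM departments p JOIN staff c ON c.dept_id = p.id

Result:
id | name      | salary
---+-----------+-------
1  | Marketing | 85679 
2  | Sales     | 53557 
3  | Marketing | 153661
4  | Sales     | 88643 
5  | Sales     | 129728
6  | Marketing | 134600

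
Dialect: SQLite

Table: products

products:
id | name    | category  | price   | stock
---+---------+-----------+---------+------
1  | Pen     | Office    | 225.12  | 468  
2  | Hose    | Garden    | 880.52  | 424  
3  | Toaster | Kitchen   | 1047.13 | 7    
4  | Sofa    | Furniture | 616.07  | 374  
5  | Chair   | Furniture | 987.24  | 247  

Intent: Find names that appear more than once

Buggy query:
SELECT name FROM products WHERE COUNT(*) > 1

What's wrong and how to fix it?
Bug: WHERE can't reference COUNT(*); aggregates are computed after WHERE

Fix: GROUP BY name, then filter groups with HAVING COUNT(*) > 1

Corrected query:
SELECT name FROM products GROUP BY name HAVING COUNT(*) > 1

Result:
(no rows)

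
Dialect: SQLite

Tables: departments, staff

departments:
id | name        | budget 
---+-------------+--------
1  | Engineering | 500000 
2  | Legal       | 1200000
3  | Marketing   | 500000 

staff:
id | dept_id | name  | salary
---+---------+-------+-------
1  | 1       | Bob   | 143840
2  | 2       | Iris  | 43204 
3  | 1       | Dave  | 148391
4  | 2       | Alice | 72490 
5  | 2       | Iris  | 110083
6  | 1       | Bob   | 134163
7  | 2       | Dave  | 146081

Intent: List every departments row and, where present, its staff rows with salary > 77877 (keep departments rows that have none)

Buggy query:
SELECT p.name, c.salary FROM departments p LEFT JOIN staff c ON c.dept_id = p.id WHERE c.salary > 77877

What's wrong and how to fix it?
Bug: A WHERE condition on the right-hand table after LEFT JOIN drops unmatched parents

Fix: Move the right-table condition into the ON clause so unmatched parents are kept

Corrected query:
SELECT p.name, c.salary FROM departments p LEFT JOIN staff c ON c.dept_id = p.id AND c.salary > 77877

Result:
name        | salary
------------+-------
Engineering | 134163
Engineering | 143840
Engineering | 148391
Legal       | 110083
Legal       | 146081
Marketing   | NULL  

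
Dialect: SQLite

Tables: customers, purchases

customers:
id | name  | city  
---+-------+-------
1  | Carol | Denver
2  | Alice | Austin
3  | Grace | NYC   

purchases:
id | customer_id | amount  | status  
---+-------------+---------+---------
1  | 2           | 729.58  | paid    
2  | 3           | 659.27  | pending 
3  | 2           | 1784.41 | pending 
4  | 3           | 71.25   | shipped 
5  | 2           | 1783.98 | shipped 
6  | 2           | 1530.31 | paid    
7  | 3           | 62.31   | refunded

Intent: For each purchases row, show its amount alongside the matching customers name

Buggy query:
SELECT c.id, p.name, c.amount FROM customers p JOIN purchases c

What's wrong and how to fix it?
Bug: Missing join condition: each purchases row is matched to all customers rows instead of just its own

Fix: Specify the join condition linking the foreign key to the parent id

Corrected query:
SELECT c.id, p.name, c.amount FROM customers p JOIN purchases c ON c.customer_id = p.id

Result:
id | name  | amount 
---+-------+--------
1  | Alice | 729.58 
2  | Grace | 659.27 
3  | Alice | 1784.41
4  | Grace | 71.25  
5  | Alice | 1783.98
6  | Alice | 1530.31
7  | Grace | 62.31  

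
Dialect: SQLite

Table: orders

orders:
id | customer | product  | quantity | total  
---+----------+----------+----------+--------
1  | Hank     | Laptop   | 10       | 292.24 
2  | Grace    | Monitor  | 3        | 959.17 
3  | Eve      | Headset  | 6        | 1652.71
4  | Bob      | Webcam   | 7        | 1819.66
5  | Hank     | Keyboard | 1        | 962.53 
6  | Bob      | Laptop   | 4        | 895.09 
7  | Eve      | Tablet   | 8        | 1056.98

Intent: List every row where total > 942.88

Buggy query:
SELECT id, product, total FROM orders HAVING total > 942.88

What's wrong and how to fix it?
Bug: HAVING filters the output of aggregation, but this query has no GROUP BY and no aggregate functions, so SQLite rejects it (HAVING clause on a non-aggregate query); the condition here is per row

Fix: Replace HAVING with WHERE since the condition applies to individual rows

Corrected query:
SELECT id, product, total FROM orders WHERE total > 942.88

Result:
id | product  | total  
---+----------+--------
2  | Monitor  | 959.17 
3  | Headset  | 1652.71
4  | Webcam   | 1819.66
5  | Keyboard | 962.53 
7  | Tablet   | 1056.98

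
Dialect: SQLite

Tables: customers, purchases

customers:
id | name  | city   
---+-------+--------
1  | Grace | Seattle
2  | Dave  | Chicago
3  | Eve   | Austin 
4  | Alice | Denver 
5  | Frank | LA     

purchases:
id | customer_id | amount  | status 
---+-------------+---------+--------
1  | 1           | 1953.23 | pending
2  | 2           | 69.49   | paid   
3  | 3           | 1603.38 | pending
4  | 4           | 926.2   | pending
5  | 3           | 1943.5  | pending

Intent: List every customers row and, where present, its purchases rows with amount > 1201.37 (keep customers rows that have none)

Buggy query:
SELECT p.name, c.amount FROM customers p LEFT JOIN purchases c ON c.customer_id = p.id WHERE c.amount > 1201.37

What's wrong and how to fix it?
Bug: A WHERE condition on the right-hand table after LEFT JOIN drops unmatched parents

Fix: Move the right-table condition into the ON clause so unmatched parents are kept

Corrected query:
SELECT p.name, c.amount FROM customers p LEFT JOIN purchases c ON c.customer_id = p.id AND c.amount > 1201.37

Result:
name  | amount 
------+--------
Grace | 1953.23
Dave  | NULL   
Eve   | 1603.38
Eve   | 1943.5 
Alice | NULL   
Frank | NULL   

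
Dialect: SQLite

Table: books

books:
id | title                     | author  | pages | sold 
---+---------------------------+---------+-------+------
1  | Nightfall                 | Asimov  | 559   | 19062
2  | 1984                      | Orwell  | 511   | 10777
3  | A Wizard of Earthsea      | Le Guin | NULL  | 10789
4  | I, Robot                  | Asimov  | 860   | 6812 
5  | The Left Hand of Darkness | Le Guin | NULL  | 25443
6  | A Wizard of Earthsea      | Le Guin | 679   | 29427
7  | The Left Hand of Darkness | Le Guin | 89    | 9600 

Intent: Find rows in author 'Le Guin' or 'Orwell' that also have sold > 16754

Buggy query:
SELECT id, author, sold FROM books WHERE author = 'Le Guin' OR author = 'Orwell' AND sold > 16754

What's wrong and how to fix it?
Bug: AND binds tighter than OR, so this parses as author = 'Le Guin' OR (author = 'Orwell' AND sold > 16754)

Fix: Group the OR with parentheses (or use IN), then AND the threshold

Corrected query:
SELECT id, author, sold FROM books WHERE (author = 'Le Guin' OR author = 'Orwell') AND sold > 16754

Result:
id | author  | sold 
---+---------+------
5  | Le Guin | 25443
6  | Le Guin | 29427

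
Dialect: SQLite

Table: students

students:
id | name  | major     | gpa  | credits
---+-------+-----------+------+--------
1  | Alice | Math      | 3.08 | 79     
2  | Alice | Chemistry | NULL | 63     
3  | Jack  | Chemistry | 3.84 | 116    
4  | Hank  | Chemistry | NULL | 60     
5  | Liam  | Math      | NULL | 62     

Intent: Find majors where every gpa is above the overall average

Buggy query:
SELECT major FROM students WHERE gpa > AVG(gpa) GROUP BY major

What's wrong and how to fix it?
Bug: WHERE evaluates per row before aggregation, so AVG() is unavailable

Fix: Compute the overall average in a scalar subquery and compare each group's MIN against it in HAVING

Corrected query:
SELECT major FROM students GROUP BY major HAVING MIN(gpa) > (SELECT AVG(gpa) FROM students)

Result:
major    
---------
Chemistry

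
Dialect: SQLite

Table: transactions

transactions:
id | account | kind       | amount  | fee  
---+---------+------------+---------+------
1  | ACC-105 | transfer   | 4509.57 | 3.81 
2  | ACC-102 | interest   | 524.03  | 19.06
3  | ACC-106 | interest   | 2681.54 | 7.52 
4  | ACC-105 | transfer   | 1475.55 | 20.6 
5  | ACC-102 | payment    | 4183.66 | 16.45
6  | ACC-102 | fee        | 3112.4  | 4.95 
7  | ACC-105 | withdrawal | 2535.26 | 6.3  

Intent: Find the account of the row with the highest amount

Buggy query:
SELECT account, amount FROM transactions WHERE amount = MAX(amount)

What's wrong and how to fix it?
Bug: MAX(amount) is an aggregate and cannot be used directly in WHERE

Fix: Wrap MAX in a scalar subquery so WHERE compares against a single value

Corrected query:
SELECT account, amount FROM transactions WHERE amount = (SELECT MAX(amount) FROM transactions)

Result:
account | amount 
--------+--------
ACC-105 | 4509.57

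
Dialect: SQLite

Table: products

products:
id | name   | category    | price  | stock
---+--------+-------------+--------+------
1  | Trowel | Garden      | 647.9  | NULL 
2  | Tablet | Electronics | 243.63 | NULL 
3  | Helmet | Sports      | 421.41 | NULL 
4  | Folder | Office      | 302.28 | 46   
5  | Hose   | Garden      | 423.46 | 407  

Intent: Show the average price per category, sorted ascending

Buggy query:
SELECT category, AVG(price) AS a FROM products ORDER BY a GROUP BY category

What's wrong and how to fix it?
Bug: GROUP BY must precede ORDER BY

Fix: Move ORDER BY to the end, after GROUP BY

Corrected query:
SELECT category, AVG(price) AS a FROM products GROUP BY category ORDER BY a

Result:
category    | a     
------------+-------
Electronics | 243.63
Office      | 302.28
Sports      | 421.41
Garden      | 535.68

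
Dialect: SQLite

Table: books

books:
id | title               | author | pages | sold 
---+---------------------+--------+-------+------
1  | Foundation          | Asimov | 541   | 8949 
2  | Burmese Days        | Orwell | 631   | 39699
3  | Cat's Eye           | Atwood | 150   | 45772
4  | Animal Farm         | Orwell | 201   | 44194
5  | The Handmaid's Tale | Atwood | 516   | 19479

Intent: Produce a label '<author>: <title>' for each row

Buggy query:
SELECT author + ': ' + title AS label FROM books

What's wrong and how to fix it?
Bug: SQLite uses || for string concatenation; + coerces text to numbers (yielding 0)

Fix: Use the || operator for string concatenation

Corrected query:
SELECT author || ': ' || title AS label FROM books

Result:
label                      
---------------------------
Asimov: Foundation         
Orwell: Burmese Days       
Atwood: Cat's Eye          
Orwell: Animal Farm        
Atwood: The Handmaid's Tale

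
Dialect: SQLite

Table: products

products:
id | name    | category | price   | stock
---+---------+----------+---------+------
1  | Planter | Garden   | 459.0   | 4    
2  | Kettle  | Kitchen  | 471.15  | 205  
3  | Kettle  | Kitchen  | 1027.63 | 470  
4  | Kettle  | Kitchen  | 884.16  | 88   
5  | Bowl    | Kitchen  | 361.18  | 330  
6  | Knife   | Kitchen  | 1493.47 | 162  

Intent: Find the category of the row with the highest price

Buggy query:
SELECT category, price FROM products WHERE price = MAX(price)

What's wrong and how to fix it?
Bug: MAX(price) is an aggregate and cannot be used directly in WHERE

Fix: Use a subquery: WHERE price = (SELECT MAX(price) FROM products)

Corrected query:
SELECT category, price FROM products WHERE price = (SELECT MAX(price) FROM products)

Result:
category | price  
---------+--------
Kitchen  | 1493.47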